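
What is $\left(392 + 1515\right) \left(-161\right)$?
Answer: $-307027$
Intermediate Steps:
$\left(392 + 1515\right) \left(-161\right) = 1907 \left(-161\right) = -307027$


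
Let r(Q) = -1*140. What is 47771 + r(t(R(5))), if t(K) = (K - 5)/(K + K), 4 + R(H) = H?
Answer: 47631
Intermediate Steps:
R(H) = -4 + H
t(K) = (-5 + K)/(2*K) (t(K) = (-5 + K)/((2*K)) = (-5 + K)*(1/(2*K)) = (-5 + K)/(2*K))
r(Q) = -140
47771 + r(t(R(5))) = 47771 - 140 = 47631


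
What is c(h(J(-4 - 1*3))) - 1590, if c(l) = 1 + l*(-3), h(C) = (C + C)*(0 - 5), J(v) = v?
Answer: -1799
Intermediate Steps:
h(C) = -10*C (h(C) = (2*C)*(-5) = -10*C)
c(l) = 1 - 3*l
c(h(J(-4 - 1*3))) - 1590 = (1 - (-30)*(-4 - 1*3)) - 1590 = (1 - (-30)*(-4 - 3)) - 1590 = (1 - (-30)*(-7)) - 1590 = (1 - 3*70) - 1590 = (1 - 210) - 1590 = -209 - 1590 = -1799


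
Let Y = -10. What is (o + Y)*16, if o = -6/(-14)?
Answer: -1072/7 ≈ -153.14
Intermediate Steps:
o = 3/7 (o = -6*(-1/14) = 3/7 ≈ 0.42857)
(o + Y)*16 = (3/7 - 10)*16 = -67/7*16 = -1072/7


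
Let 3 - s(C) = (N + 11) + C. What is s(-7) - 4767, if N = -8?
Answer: -4760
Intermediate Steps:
s(C) = -C (s(C) = 3 - ((-8 + 11) + C) = 3 - (3 + C) = 3 + (-3 - C) = -C)
s(-7) - 4767 = -1*(-7) - 4767 = 7 - 4767 = -4760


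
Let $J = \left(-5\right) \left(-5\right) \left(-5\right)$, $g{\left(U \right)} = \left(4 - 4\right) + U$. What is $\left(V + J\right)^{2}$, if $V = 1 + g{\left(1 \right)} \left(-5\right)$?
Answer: $16641$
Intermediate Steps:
$g{\left(U \right)} = U$ ($g{\left(U \right)} = 0 + U = U$)
$V = -4$ ($V = 1 + 1 \left(-5\right) = 1 - 5 = -4$)
$J = -125$ ($J = 25 \left(-5\right) = -125$)
$\left(V + J\right)^{2} = \left(-4 - 125\right)^{2} = \left(-129\right)^{2} = 16641$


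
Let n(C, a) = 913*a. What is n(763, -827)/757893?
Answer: -755051/757893 ≈ -0.99625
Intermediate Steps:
n(763, -827)/757893 = (913*(-827))/757893 = -755051*1/757893 = -755051/757893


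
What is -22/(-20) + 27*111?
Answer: 29981/10 ≈ 2998.1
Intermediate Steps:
-22/(-20) + 27*111 = -22*(-1/20) + 2997 = 11/10 + 2997 = 29981/10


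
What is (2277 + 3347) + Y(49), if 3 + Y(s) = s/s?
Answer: 5622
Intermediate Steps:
Y(s) = -2 (Y(s) = -3 + s/s = -3 + 1 = -2)
(2277 + 3347) + Y(49) = (2277 + 3347) - 2 = 5624 - 2 = 5622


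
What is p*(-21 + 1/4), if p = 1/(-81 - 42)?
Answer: 83/492 ≈ 0.16870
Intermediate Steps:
p = -1/123 (p = 1/(-123) = -1/123 ≈ -0.0081301)
p*(-21 + 1/4) = -(-21 + 1/4)/123 = -(-21 + ¼)/123 = -1/123*(-83/4) = 83/492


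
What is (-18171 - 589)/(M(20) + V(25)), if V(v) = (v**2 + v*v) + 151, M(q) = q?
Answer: -2680/203 ≈ -13.202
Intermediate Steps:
V(v) = 151 + 2*v**2 (V(v) = (v**2 + v**2) + 151 = 2*v**2 + 151 = 151 + 2*v**2)
(-18171 - 589)/(M(20) + V(25)) = (-18171 - 589)/(20 + (151 + 2*25**2)) = -18760/(20 + (151 + 2*625)) = -18760/(20 + (151 + 1250)) = -18760/(20 + 1401) = -18760/1421 = -18760*1/1421 = -2680/203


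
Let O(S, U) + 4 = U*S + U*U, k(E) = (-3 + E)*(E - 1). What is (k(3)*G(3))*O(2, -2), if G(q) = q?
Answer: 0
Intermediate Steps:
k(E) = (-1 + E)*(-3 + E) (k(E) = (-3 + E)*(-1 + E) = (-1 + E)*(-3 + E))
O(S, U) = -4 + U² + S*U (O(S, U) = -4 + (U*S + U*U) = -4 + (S*U + U²) = -4 + (U² + S*U) = -4 + U² + S*U)
(k(3)*G(3))*O(2, -2) = ((3 + 3² - 4*3)*3)*(-4 + (-2)² + 2*(-2)) = ((3 + 9 - 12)*3)*(-4 + 4 - 4) = (0*3)*(-4) = 0*(-4) = 0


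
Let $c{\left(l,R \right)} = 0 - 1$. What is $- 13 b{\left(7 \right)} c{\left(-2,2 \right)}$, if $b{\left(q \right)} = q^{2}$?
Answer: $637$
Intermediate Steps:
$c{\left(l,R \right)} = -1$ ($c{\left(l,R \right)} = 0 - 1 = -1$)
$- 13 b{\left(7 \right)} c{\left(-2,2 \right)} = - 13 \cdot 7^{2} \left(-1\right) = \left(-13\right) 49 \left(-1\right) = \left(-637\right) \left(-1\right) = 637$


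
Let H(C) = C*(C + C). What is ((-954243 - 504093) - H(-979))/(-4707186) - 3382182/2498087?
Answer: -340407797813/534498188781 ≈ -0.63687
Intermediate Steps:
H(C) = 2*C² (H(C) = C*(2*C) = 2*C²)
((-954243 - 504093) - H(-979))/(-4707186) - 3382182/2498087 = ((-954243 - 504093) - 2*(-979)²)/(-4707186) - 3382182/2498087 = (-1458336 - 2*958441)*(-1/4707186) - 3382182*1/2498087 = (-1458336 - 1*1916882)*(-1/4707186) - 3382182/2498087 = (-1458336 - 1916882)*(-1/4707186) - 3382182/2498087 = -3375218*(-1/4707186) - 3382182/2498087 = 153419/213963 - 3382182/2498087 = -340407797813/534498188781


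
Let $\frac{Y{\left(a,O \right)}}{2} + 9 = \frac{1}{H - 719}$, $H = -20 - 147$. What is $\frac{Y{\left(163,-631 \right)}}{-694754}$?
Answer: $\frac{7975}{307776022} \approx 2.5912 \cdot 10^{-5}$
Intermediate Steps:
$H = -167$
$Y{\left(a,O \right)} = - \frac{7975}{443}$ ($Y{\left(a,O \right)} = -18 + \frac{2}{-167 - 719} = -18 + \frac{2}{-886} = -18 + 2 \left(- \frac{1}{886}\right) = -18 - \frac{1}{443} = - \frac{7975}{443}$)
$\frac{Y{\left(163,-631 \right)}}{-694754} = - \frac{7975}{443 \left(-694754\right)} = \left(- \frac{7975}{443}\right) \left(- \frac{1}{694754}\right) = \frac{7975}{307776022}$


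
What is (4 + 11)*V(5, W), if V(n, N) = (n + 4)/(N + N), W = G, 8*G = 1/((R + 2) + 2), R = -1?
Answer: 1620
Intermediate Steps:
G = 1/24 (G = 1/(8*((-1 + 2) + 2)) = 1/(8*(1 + 2)) = (1/8)/3 = (1/8)*(1/3) = 1/24 ≈ 0.041667)
W = 1/24 ≈ 0.041667
V(n, N) = (4 + n)/(2*N) (V(n, N) = (4 + n)/((2*N)) = (4 + n)*(1/(2*N)) = (4 + n)/(2*N))
(4 + 11)*V(5, W) = (4 + 11)*((4 + 5)/(2*(1/24))) = 15*((1/2)*24*9) = 15*108 = 1620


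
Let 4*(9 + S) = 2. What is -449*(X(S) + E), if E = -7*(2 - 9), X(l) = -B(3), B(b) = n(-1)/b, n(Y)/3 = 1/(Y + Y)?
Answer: -44451/2 ≈ -22226.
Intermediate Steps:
n(Y) = 3/(2*Y) (n(Y) = 3/(Y + Y) = 3/((2*Y)) = 3*(1/(2*Y)) = 3/(2*Y))
B(b) = -3/(2*b) (B(b) = ((3/2)/(-1))/b = ((3/2)*(-1))/b = -3/(2*b))
S = -17/2 (S = -9 + (¼)*2 = -9 + ½ = -17/2 ≈ -8.5000)
X(l) = ½ (X(l) = -(-3)/(2*3) = -1*(-½) = ½)
E = 49 (E = -7*(-7) = 49)
-449*(X(S) + E) = -449*(½ + 49) = -449*99/2 = -44451/2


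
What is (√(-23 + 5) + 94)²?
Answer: 8818 + 564*I*√2 ≈ 8818.0 + 797.62*I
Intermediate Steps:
(√(-23 + 5) + 94)² = (√(-18) + 94)² = (3*I*√2 + 94)² = (94 + 3*I*√2)²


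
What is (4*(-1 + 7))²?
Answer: 576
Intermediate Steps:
(4*(-1 + 7))² = (4*6)² = 24² = 576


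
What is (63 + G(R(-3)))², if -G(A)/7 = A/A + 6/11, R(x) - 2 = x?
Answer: 329476/121 ≈ 2722.9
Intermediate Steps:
R(x) = 2 + x
G(A) = -119/11 (G(A) = -7*(A/A + 6/11) = -7*(1 + 6*(1/11)) = -7*(1 + 6/11) = -7*17/11 = -119/11)
(63 + G(R(-3)))² = (63 - 119/11)² = (574/11)² = 329476/121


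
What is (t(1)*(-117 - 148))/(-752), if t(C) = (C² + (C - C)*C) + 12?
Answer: 3445/752 ≈ 4.5811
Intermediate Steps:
t(C) = 12 + C² (t(C) = (C² + 0*C) + 12 = (C² + 0) + 12 = C² + 12 = 12 + C²)
(t(1)*(-117 - 148))/(-752) = ((12 + 1²)*(-117 - 148))/(-752) = ((12 + 1)*(-265))*(-1/752) = (13*(-265))*(-1/752) = -3445*(-1/752) = 3445/752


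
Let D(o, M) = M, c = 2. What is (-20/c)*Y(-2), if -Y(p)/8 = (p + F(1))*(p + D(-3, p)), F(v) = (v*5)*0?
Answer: 640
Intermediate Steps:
F(v) = 0 (F(v) = (5*v)*0 = 0)
Y(p) = -16*p² (Y(p) = -8*(p + 0)*(p + p) = -8*p*2*p = -16*p²)
(-20/c)*Y(-2) = (-20/2)*(-16*(-2)²) = (-20*½)*(-16*4) = -10*(-64) = 640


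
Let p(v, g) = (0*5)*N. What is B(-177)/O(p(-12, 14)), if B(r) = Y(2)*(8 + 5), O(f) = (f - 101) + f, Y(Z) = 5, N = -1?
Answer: -65/101 ≈ -0.64356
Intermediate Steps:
p(v, g) = 0 (p(v, g) = (0*5)*(-1) = 0*(-1) = 0)
O(f) = -101 + 2*f (O(f) = (-101 + f) + f = -101 + 2*f)
B(r) = 65 (B(r) = 5*(8 + 5) = 5*13 = 65)
B(-177)/O(p(-12, 14)) = 65/(-101 + 2*0) = 65/(-101 + 0) = 65/(-101) = 65*(-1/101) = -65/101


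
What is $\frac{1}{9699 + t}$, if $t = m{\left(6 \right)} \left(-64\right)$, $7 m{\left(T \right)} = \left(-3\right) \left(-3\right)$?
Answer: $\frac{7}{67317} \approx 0.00010399$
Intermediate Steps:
$m{\left(T \right)} = \frac{9}{7}$ ($m{\left(T \right)} = \frac{\left(-3\right) \left(-3\right)}{7} = \frac{1}{7} \cdot 9 = \frac{9}{7}$)
$t = - \frac{576}{7}$ ($t = \frac{9}{7} \left(-64\right) = - \frac{576}{7} \approx -82.286$)
$\frac{1}{9699 + t} = \frac{1}{9699 - \frac{576}{7}} = \frac{1}{\frac{67317}{7}} = \frac{7}{67317}$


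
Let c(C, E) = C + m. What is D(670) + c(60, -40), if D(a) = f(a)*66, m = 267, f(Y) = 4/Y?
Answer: 109677/335 ≈ 327.39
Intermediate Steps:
D(a) = 264/a (D(a) = (4/a)*66 = 264/a)
c(C, E) = 267 + C (c(C, E) = C + 267 = 267 + C)
D(670) + c(60, -40) = 264/670 + (267 + 60) = 264*(1/670) + 327 = 132/335 + 327 = 109677/335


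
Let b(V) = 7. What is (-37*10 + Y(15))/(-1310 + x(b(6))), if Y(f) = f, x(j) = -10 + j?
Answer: 355/1313 ≈ 0.27037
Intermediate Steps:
(-37*10 + Y(15))/(-1310 + x(b(6))) = (-37*10 + 15)/(-1310 + (-10 + 7)) = (-370 + 15)/(-1310 - 3) = -355/(-1313) = -355*(-1/1313) = 355/1313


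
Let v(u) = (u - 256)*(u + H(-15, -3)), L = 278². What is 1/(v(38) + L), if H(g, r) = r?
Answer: 1/69654 ≈ 1.4357e-5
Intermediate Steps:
L = 77284
v(u) = (-256 + u)*(-3 + u) (v(u) = (u - 256)*(u - 3) = (-256 + u)*(-3 + u))
1/(v(38) + L) = 1/((768 + 38² - 259*38) + 77284) = 1/((768 + 1444 - 9842) + 77284) = 1/(-7630 + 77284) = 1/69654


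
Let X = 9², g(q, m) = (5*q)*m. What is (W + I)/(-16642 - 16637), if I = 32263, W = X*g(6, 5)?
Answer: -44413/33279 ≈ -1.3346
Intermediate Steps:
g(q, m) = 5*m*q
X = 81
W = 12150 (W = 81*(5*5*6) = 81*150 = 12150)
(W + I)/(-16642 - 16637) = (12150 + 32263)/(-16642 - 16637) = 44413/(-33279) = 44413*(-1/33279) = -44413/33279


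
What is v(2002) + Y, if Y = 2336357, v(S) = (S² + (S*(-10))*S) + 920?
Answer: -33734759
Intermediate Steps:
v(S) = 920 - 9*S² (v(S) = (S² + (-10*S)*S) + 920 = (S² - 10*S²) + 920 = -9*S² + 920 = 920 - 9*S²)
v(2002) + Y = (920 - 9*2002²) + 2336357 = (920 - 9*4008004) + 2336357 = (920 - 36072036) + 2336357 = -36071116 + 2336357 = -33734759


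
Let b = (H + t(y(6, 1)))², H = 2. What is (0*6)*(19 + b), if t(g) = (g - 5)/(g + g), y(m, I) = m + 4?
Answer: 0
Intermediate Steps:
y(m, I) = 4 + m
t(g) = (-5 + g)/(2*g) (t(g) = (-5 + g)/((2*g)) = (-5 + g)*(1/(2*g)) = (-5 + g)/(2*g))
b = 81/16 (b = (2 + (-5 + (4 + 6))/(2*(4 + 6)))² = (2 + (½)*(-5 + 10)/10)² = (2 + (½)*(⅒)*5)² = (2 + ¼)² = (9/4)² = 81/16 ≈ 5.0625)
(0*6)*(19 + b) = (0*6)*(19 + 81/16) = 0*(385/16) = 0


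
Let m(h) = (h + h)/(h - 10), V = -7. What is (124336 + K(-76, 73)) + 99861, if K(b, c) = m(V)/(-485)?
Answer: 1848504251/8245 ≈ 2.2420e+5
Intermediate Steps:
m(h) = 2*h/(-10 + h) (m(h) = (2*h)/(-10 + h) = 2*h/(-10 + h))
K(b, c) = -14/8245 (K(b, c) = (2*(-7)/(-10 - 7))/(-485) = (2*(-7)/(-17))*(-1/485) = (2*(-7)*(-1/17))*(-1/485) = (14/17)*(-1/485) = -14/8245)
(124336 + K(-76, 73)) + 99861 = (124336 - 14/8245) + 99861 = 1025150306/8245 + 99861 = 1848504251/8245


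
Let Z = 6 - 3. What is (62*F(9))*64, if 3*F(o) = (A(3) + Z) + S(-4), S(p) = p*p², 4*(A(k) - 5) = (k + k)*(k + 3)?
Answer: -186496/3 ≈ -62165.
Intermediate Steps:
A(k) = 5 + k*(3 + k)/2 (A(k) = 5 + ((k + k)*(k + 3))/4 = 5 + ((2*k)*(3 + k))/4 = 5 + (2*k*(3 + k))/4 = 5 + k*(3 + k)/2)
S(p) = p³
Z = 3
F(o) = -47/3 (F(o) = (((5 + (½)*3² + (3/2)*3) + 3) + (-4)³)/3 = (((5 + (½)*9 + 9/2) + 3) - 64)/3 = (((5 + 9/2 + 9/2) + 3) - 64)/3 = ((14 + 3) - 64)/3 = (17 - 64)/3 = (⅓)*(-47) = -47/3)
(62*F(9))*64 = (62*(-47/3))*64 = -2914/3*64 = -186496/3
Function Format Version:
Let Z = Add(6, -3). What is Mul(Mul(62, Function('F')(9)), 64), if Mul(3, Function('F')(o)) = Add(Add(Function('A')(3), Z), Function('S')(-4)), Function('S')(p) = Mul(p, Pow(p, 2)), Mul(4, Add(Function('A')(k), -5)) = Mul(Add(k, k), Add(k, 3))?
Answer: Rational(-186496, 3) ≈ -62165.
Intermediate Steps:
Function('A')(k) = Add(5, Mul(Rational(1, 2), k, Add(3, k))) (Function('A')(k) = Add(5, Mul(Rational(1, 4), Mul(Add(k, k), Add(k, 3)))) = Add(5, Mul(Rational(1, 4), Mul(Mul(2, k), Add(3, k)))) = Add(5, Mul(Rational(1, 4), Mul(2, k, Add(3, k)))) = Add(5, Mul(Rational(1, 2), k, Add(3, k))))
Function('S')(p) = Pow(p, 3)
Z = 3
Function('F')(o) = Rational(-47, 3) (Function('F')(o) = Mul(Rational(1, 3), Add(Add(Add(5, Mul(Rational(1, 2), Pow(3, 2)), Mul(Rational(3, 2), 3)), 3), Pow(-4, 3))) = Mul(Rational(1, 3), Add(Add(Add(5, Mul(Rational(1, 2), 9), Rational(9, 2)), 3), -64)) = Mul(Rational(1, 3), Add(Add(Add(5, Rational(9, 2), Rational(9, 2)), 3), -64)) = Mul(Rational(1, 3), Add(Add(14, 3), -64)) = Mul(Rational(1, 3), Add(17, -64)) = Mul(Rational(1, 3), -47) = Rational(-47, 3))
Mul(Mul(62, Function('F')(9)), 64) = Mul(Mul(62, Rational(-47, 3)), 64) = Mul(Rational(-2914, 3), 64) = Rational(-186496, 3)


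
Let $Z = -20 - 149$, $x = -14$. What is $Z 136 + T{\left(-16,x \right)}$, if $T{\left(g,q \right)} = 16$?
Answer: $-22968$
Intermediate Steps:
$Z = -169$
$Z 136 + T{\left(-16,x \right)} = \left(-169\right) 136 + 16 = -22984 + 16 = -22968$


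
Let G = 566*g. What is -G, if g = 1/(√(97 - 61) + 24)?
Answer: -283/15 ≈ -18.867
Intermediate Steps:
g = 1/30 (g = 1/(√36 + 24) = 1/(6 + 24) = 1/30 ≈ 0.033333)
G = 283/15 (G = 566*(1/30) = 283/15 ≈ 18.867)
-G = -1*283/15 = -283/15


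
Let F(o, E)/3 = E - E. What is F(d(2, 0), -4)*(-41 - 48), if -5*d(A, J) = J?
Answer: 0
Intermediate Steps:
d(A, J) = -J/5
F(o, E) = 0 (F(o, E) = 3*(E - E) = 3*0 = 0)
F(d(2, 0), -4)*(-41 - 48) = 0*(-41 - 48) = 0*(-89) = 0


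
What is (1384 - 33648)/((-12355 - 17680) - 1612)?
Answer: 32264/31647 ≈ 1.0195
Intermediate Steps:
(1384 - 33648)/((-12355 - 17680) - 1612) = -32264/(-30035 - 1612) = -32264/(-31647) = -32264*(-1/31647) = 32264/31647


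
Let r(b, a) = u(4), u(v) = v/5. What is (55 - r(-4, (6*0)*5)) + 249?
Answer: 1516/5 ≈ 303.20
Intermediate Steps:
u(v) = v/5 (u(v) = v*(⅕) = v/5)
r(b, a) = ⅘ (r(b, a) = (⅕)*4 = ⅘)
(55 - r(-4, (6*0)*5)) + 249 = (55 - 1*⅘) + 249 = (55 - ⅘) + 249 = 271/5 + 249 = 1516/5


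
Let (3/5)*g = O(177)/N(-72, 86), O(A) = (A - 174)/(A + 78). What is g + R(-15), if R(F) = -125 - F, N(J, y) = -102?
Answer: -572221/5202 ≈ -110.00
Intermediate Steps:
O(A) = (-174 + A)/(78 + A)
g = -1/5202 (g = 5*(((-174 + 177)/(78 + 177))/(-102))/3 = 5*((3/255)*(-1/102))/3 = 5*(((1/255)*3)*(-1/102))/3 = 5*((1/85)*(-1/102))/3 = (5/3)*(-1/8670) = -1/5202 ≈ -0.00019223)
g + R(-15) = -1/5202 + (-125 - 1*(-15)) = -1/5202 + (-125 + 15) = -1/5202 - 110 = -572221/5202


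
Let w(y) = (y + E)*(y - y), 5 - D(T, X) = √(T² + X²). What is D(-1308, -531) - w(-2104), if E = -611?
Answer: 5 - 15*√8857 ≈ -1406.7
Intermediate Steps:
D(T, X) = 5 - √(T² + X²)
w(y) = 0 (w(y) = (y - 611)*(y - y) = (-611 + y)*0 = 0)
D(-1308, -531) - w(-2104) = (5 - √((-1308)² + (-531)²)) - 1*0 = (5 - √(1710864 + 281961)) + 0 = (5 - √1992825) + 0 = (5 - 15*√8857) + 0 = 5 - 15*√8857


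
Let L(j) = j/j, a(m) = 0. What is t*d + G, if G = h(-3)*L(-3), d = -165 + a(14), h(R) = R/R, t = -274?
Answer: 45211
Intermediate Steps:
L(j) = 1
h(R) = 1
d = -165 (d = -165 + 0 = -165)
G = 1 (G = 1*1 = 1)
t*d + G = -274*(-165) + 1 = 45210 + 1 = 45211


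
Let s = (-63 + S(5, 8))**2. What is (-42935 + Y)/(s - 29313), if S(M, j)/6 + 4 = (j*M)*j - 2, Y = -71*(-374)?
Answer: -16381/3286728 ≈ -0.0049840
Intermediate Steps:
Y = 26554
S(M, j) = -36 + 6*M*j**2 (S(M, j) = -24 + 6*((j*M)*j - 2) = -24 + 6*((M*j)*j - 2) = -24 + 6*(M*j**2 - 2) = -24 + 6*(-2 + M*j**2) = -24 + (-12 + 6*M*j**2) = -36 + 6*M*j**2)
s = 3316041 (s = (-63 + (-36 + 6*5*8**2))**2 = (-63 + (-36 + 6*5*64))**2 = (-63 + (-36 + 1920))**2 = (-63 + 1884)**2 = 1821**2 = 3316041)
(-42935 + Y)/(s - 29313) = (-42935 + 26554)/(3316041 - 29313) = -16381/3286728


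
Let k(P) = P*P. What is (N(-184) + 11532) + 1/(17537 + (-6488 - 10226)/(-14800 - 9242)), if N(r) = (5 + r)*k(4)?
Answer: 1827393267533/210820634 ≈ 8668.0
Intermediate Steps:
k(P) = P**2
N(r) = 80 + 16*r (N(r) = (5 + r)*4**2 = (5 + r)*16 = 80 + 16*r)
(N(-184) + 11532) + 1/(17537 + (-6488 - 10226)/(-14800 - 9242)) = ((80 + 16*(-184)) + 11532) + 1/(17537 + (-6488 - 10226)/(-14800 - 9242)) = ((80 - 2944) + 11532) + 1/(17537 - 16714/(-24042)) = (-2864 + 11532) + 1/(17537 - 16714*(-1/24042)) = 8668 + 1/(17537 + 8357/12021) = 8668 + 1/(210820634/12021) = 8668 + 12021/210820634 = 1827393267533/210820634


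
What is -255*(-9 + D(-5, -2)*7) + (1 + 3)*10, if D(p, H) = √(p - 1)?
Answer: 2335 - 1785*I*√6 ≈ 2335.0 - 4372.3*I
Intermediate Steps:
D(p, H) = √(-1 + p)
-255*(-9 + D(-5, -2)*7) + (1 + 3)*10 = -255*(-9 + √(-1 - 5)*7) + (1 + 3)*10 = -255*(-9 + √(-6)*7) + 4*10 = -255*(-9 + (I*√6)*7) + 40 = -255*(-9 + 7*I*√6) + 40 = (2295 - 1785*I*√6) + 40 = 2335 - 1785*I*√6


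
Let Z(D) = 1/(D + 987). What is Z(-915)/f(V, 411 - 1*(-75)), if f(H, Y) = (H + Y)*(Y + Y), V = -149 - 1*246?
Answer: 1/6368544 ≈ 1.5702e-7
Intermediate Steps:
V = -395 (V = -149 - 246 = -395)
f(H, Y) = 2*Y*(H + Y) (f(H, Y) = (H + Y)*(2*Y) = 2*Y*(H + Y))
Z(D) = 1/(987 + D)
Z(-915)/f(V, 411 - 1*(-75)) = 1/((987 - 915)*((2*(411 - 1*(-75))*(-395 + (411 - 1*(-75)))))) = 1/(72*((2*(411 + 75)*(-395 + (411 + 75))))) = 1/(72*((2*486*(-395 + 486)))) = 1/(72*((2*486*91))) = (1/72)/88452 = (1/72)*(1/88452) = 1/6368544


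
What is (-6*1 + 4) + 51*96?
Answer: 4894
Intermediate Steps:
(-6*1 + 4) + 51*96 = (-6 + 4) + 4896 = -2 + 4896 = 4894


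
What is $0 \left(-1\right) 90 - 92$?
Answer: $-92$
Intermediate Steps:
$0 \left(-1\right) 90 - 92 = 0 \cdot 90 - 92 = 0 - 92 = -92$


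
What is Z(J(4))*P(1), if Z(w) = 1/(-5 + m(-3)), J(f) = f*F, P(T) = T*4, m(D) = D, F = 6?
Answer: -½ ≈ -0.50000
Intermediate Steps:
P(T) = 4*T
J(f) = 6*f (J(f) = f*6 = 6*f)
Z(w) = -⅛ (Z(w) = 1/(-5 - 3) = 1/(-8) = -⅛)
Z(J(4))*P(1) = -1/2 = -⅛*4 = -½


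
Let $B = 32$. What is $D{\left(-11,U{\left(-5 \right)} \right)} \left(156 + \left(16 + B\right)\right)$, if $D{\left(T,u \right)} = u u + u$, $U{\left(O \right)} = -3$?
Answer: $1224$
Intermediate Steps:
$D{\left(T,u \right)} = u + u^{2}$ ($D{\left(T,u \right)} = u^{2} + u = u + u^{2}$)
$D{\left(-11,U{\left(-5 \right)} \right)} \left(156 + \left(16 + B\right)\right) = - 3 \left(1 - 3\right) \left(156 + \left(16 + 32\right)\right) = \left(-3\right) \left(-2\right) \left(156 + 48\right) = 6 \cdot 204 = 1224$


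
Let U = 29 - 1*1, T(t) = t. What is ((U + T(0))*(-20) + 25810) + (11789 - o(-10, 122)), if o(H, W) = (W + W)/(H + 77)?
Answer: 2481369/67 ≈ 37035.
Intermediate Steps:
U = 28 (U = 29 - 1 = 28)
o(H, W) = 2*W/(77 + H) (o(H, W) = (2*W)/(77 + H) = 2*W/(77 + H))
((U + T(0))*(-20) + 25810) + (11789 - o(-10, 122)) = ((28 + 0)*(-20) + 25810) + (11789 - 2*122/(77 - 10)) = (28*(-20) + 25810) + (11789 - 2*122/67) = (-560 + 25810) + (11789 - 2*122/67) = 25250 + (11789 - 1*244/67) = 25250 + (11789 - 244/67) = 25250 + 789619/67 = 2481369/67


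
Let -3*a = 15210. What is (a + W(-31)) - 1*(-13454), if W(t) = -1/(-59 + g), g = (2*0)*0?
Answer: 494657/59 ≈ 8384.0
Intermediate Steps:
a = -5070 (a = -⅓*15210 = -5070)
g = 0 (g = 0*0 = 0)
W(t) = 1/59 (W(t) = -1/(-59 + 0) = -1/(-59) = -1*(-1/59) = 1/59)
(a + W(-31)) - 1*(-13454) = (-5070 + 1/59) - 1*(-13454) = -299129/59 + 13454 = 494657/59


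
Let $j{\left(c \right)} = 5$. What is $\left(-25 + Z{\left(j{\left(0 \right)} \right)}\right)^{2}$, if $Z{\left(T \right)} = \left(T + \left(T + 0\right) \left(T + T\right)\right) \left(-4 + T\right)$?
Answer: $900$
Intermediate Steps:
$Z{\left(T \right)} = \left(-4 + T\right) \left(T + 2 T^{2}\right)$ ($Z{\left(T \right)} = \left(T + T 2 T\right) \left(-4 + T\right) = \left(T + 2 T^{2}\right) \left(-4 + T\right) = \left(-4 + T\right) \left(T + 2 T^{2}\right)$)
$\left(-25 + Z{\left(j{\left(0 \right)} \right)}\right)^{2} = \left(-25 + 5 \left(-4 - 35 + 2 \cdot 5^{2}\right)\right)^{2} = \left(-25 + 5 \left(-4 - 35 + 2 \cdot 25\right)\right)^{2} = \left(-25 + 5 \left(-4 - 35 + 50\right)\right)^{2} = \left(-25 + 5 \cdot 11\right)^{2} = \left(-25 + 55\right)^{2} = 30^{2} = 900$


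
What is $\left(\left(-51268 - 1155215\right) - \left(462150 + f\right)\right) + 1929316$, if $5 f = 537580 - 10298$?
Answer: $\frac{776133}{5} \approx 1.5523 \cdot 10^{5}$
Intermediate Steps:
$f = \frac{527282}{5}$ ($f = \frac{537580 - 10298}{5} = \frac{1}{5} \cdot 527282 = \frac{527282}{5} \approx 1.0546 \cdot 10^{5}$)
$\left(\left(-51268 - 1155215\right) - \left(462150 + f\right)\right) + 1929316 = \left(\left(-51268 - 1155215\right) - \frac{2838032}{5}\right) + 1929316 = \left(-1206483 - \frac{2838032}{5}\right) + 1929316 = - \frac{8870447}{5} + 1929316 = \frac{776133}{5}$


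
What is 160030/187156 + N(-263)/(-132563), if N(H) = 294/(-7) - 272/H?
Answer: 2790656690407/3262509848882 ≈ 0.85537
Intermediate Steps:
N(H) = -42 - 272/H (N(H) = 294*(-⅐) - 272/H = -42 - 272/H)
160030/187156 + N(-263)/(-132563) = 160030/187156 + (-42 - 272/(-263))/(-132563) = 160030*(1/187156) + (-42 - 272*(-1/263))*(-1/132563) = 80015/93578 + (-42 + 272/263)*(-1/132563) = 80015/93578 - 10774/263*(-1/132563) = 80015/93578 + 10774/34864069 = 2790656690407/3262509848882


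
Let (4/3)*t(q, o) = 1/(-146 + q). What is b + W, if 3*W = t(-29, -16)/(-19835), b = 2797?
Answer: 38834946501/13884500 ≈ 2797.0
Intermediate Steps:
t(q, o) = 3/(4*(-146 + q))
W = 1/13884500 (W = ((3/(4*(-146 - 29)))/(-19835))/3 = (((3/4)/(-175))*(-1/19835))/3 = (((3/4)*(-1/175))*(-1/19835))/3 = (-3/700*(-1/19835))/3 = (1/3)*(3/13884500) = 1/13884500 ≈ 7.2023e-8)
b + W = 2797 + 1/13884500 = 38834946501/13884500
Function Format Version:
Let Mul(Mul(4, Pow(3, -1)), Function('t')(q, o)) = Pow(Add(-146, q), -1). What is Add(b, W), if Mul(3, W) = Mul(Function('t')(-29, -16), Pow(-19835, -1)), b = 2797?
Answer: Rational(38834946501, 13884500) ≈ 2797.0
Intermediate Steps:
Function('t')(q, o) = Mul(Rational(3, 4), Pow(Add(-146, q), -1))
W = Rational(1, 13884500) (W = Mul(Rational(1, 3), Mul(Mul(Rational(3, 4), Pow(Add(-146, -29), -1)), Pow(-19835, -1))) = Mul(Rational(1, 3), Mul(Mul(Rational(3, 4), Pow(-175, -1)), Rational(-1, 19835))) = Mul(Rational(1, 3), Mul(Mul(Rational(3, 4), Rational(-1, 175)), Rational(-1, 19835))) = Mul(Rational(1, 3), Mul(Rational(-3, 700), Rational(-1, 19835))) = Mul(Rational(1, 3), Rational(3, 13884500)) = Rational(1, 13884500) ≈ 7.2023e-8)
Add(b, W) = Add(2797, Rational(1, 13884500)) = Rational(38834946501, 13884500)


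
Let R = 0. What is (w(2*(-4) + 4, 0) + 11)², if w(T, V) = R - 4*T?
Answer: 729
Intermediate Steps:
w(T, V) = -4*T (w(T, V) = 0 - 4*T = -4*T)
(w(2*(-4) + 4, 0) + 11)² = (-4*(2*(-4) + 4) + 11)² = (-4*(-8 + 4) + 11)² = (-4*(-4) + 11)² = (16 + 11)² = 27² = 729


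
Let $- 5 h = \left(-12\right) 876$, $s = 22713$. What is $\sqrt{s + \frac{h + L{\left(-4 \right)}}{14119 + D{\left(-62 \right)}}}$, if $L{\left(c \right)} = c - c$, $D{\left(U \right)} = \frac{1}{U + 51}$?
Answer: $\frac{\sqrt{856022200939005}}{194135} \approx 150.71$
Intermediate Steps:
$D{\left(U \right)} = \frac{1}{51 + U}$
$L{\left(c \right)} = 0$
$h = \frac{10512}{5}$ ($h = - \frac{\left(-12\right) 876}{5} = \left(- \frac{1}{5}\right) \left(-10512\right) = \frac{10512}{5} \approx 2102.4$)
$\sqrt{s + \frac{h + L{\left(-4 \right)}}{14119 + D{\left(-62 \right)}}} = \sqrt{22713 + \frac{\frac{10512}{5} + 0}{14119 + \frac{1}{51 - 62}}} = \sqrt{22713 + \frac{10512}{5 \left(14119 + \frac{1}{-11}\right)}} = \sqrt{22713 + \frac{10512}{5 \left(14119 - \frac{1}{11}\right)}} = \sqrt{22713 + \frac{10512}{5 \cdot \frac{155308}{11}}} = \sqrt{22713 + \frac{10512}{5} \cdot \frac{11}{155308}} = \sqrt{22713 + \frac{28908}{194135}} = \sqrt{\frac{4409417163}{194135}} = \frac{\sqrt{856022200939005}}{194135}$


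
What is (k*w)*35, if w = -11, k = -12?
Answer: 4620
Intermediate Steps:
(k*w)*35 = -12*(-11)*35 = 132*35 = 4620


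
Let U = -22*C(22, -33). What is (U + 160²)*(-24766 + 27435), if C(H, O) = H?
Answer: 67034604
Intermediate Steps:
U = -484 (U = -22*22 = -484)
(U + 160²)*(-24766 + 27435) = (-484 + 160²)*(-24766 + 27435) = (-484 + 25600)*2669 = 25116*2669 = 67034604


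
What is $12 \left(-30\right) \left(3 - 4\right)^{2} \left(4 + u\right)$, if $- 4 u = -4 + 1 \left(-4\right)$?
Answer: $-2160$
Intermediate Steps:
$u = 2$ ($u = - \frac{-4 + 1 \left(-4\right)}{4} = - \frac{-4 - 4}{4} = \left(- \frac{1}{4}\right) \left(-8\right) = 2$)
$12 \left(-30\right) \left(3 - 4\right)^{2} \left(4 + u\right) = 12 \left(-30\right) \left(3 - 4\right)^{2} \left(4 + 2\right) = - 360 \left(-1\right)^{2} \cdot 6 = - 360 \cdot 1 \cdot 6 = \left(-360\right) 6 = -2160$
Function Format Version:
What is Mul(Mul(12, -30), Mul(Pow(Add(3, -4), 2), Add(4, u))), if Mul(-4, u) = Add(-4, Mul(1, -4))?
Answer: -2160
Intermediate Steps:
u = 2 (u = Mul(Rational(-1, 4), Add(-4, Mul(1, -4))) = Mul(Rational(-1, 4), Add(-4, -4)) = Mul(Rational(-1, 4), -8) = 2)
Mul(Mul(12, -30), Mul(Pow(Add(3, -4), 2), Add(4, u))) = Mul(Mul(12, -30), Mul(Pow(Add(3, -4), 2), Add(4, 2))) = Mul(-360, Mul(Pow(-1, 2), 6)) = Mul(-360, Mul(1, 6)) = Mul(-360, 6) = -2160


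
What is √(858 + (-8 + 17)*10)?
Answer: 2*√237 ≈ 30.790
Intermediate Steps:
√(858 + (-8 + 17)*10) = √(858 + 9*10) = √(858 + 90) = √948 = 2*√237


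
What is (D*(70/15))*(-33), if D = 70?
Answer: -10780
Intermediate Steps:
(D*(70/15))*(-33) = (70*(70/15))*(-33) = (70*(70*(1/15)))*(-33) = (70*(14/3))*(-33) = (980/3)*(-33) = -10780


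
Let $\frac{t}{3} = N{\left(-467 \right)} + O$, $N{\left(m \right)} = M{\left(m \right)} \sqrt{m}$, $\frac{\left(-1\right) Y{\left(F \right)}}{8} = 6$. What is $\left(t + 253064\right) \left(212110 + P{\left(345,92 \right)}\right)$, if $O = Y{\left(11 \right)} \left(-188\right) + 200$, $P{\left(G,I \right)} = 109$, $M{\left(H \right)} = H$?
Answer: $59577513184 - 297318819 i \sqrt{467} \approx 5.9578 \cdot 10^{10} - 6.4251 \cdot 10^{9} i$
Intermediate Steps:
$Y{\left(F \right)} = -48$ ($Y{\left(F \right)} = \left(-8\right) 6 = -48$)
$N{\left(m \right)} = m^{\frac{3}{2}}$ ($N{\left(m \right)} = m \sqrt{m} = m^{\frac{3}{2}}$)
$O = 9224$ ($O = \left(-48\right) \left(-188\right) + 200 = 9024 + 200 = 9224$)
$t = 27672 - 1401 i \sqrt{467}$ ($t = 3 \left(\left(-467\right)^{\frac{3}{2}} + 9224\right) = 3 \left(- 467 i \sqrt{467} + 9224\right) = 3 \left(9224 - 467 i \sqrt{467}\right) = 27672 - 1401 i \sqrt{467} \approx 27672.0 - 30276.0 i$)
$\left(t + 253064\right) \left(212110 + P{\left(345,92 \right)}\right) = \left(\left(27672 - 1401 i \sqrt{467}\right) + 253064\right) \left(212110 + 109\right) = \left(280736 - 1401 i \sqrt{467}\right) 212219 = 59577513184 - 297318819 i \sqrt{467}$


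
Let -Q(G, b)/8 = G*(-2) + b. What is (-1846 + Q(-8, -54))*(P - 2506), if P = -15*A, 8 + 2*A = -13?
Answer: 3621387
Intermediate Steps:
A = -21/2 (A = -4 + (½)*(-13) = -4 - 13/2 = -21/2 ≈ -10.500)
Q(G, b) = -8*b + 16*G (Q(G, b) = -8*(G*(-2) + b) = -8*(-2*G + b) = -8*(b - 2*G) = -8*b + 16*G)
P = 315/2 (P = -15*(-21/2) = 315/2 ≈ 157.50)
(-1846 + Q(-8, -54))*(P - 2506) = (-1846 + (-8*(-54) + 16*(-8)))*(315/2 - 2506) = (-1846 + (432 - 128))*(-4697/2) = (-1846 + 304)*(-4697/2) = -1542*(-4697/2) = 3621387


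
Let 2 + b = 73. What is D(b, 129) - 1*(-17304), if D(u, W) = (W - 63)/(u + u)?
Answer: 1228617/71 ≈ 17304.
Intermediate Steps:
b = 71 (b = -2 + 73 = 71)
D(u, W) = (-63 + W)/(2*u) (D(u, W) = (-63 + W)/((2*u)) = (-63 + W)*(1/(2*u)) = (-63 + W)/(2*u))
D(b, 129) - 1*(-17304) = (1/2)*(-63 + 129)/71 - 1*(-17304) = (1/2)*(1/71)*66 + 17304 = 33/71 + 17304 = 1228617/71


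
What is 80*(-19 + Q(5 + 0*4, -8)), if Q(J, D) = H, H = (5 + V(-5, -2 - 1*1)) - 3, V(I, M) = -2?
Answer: -1520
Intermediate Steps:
H = 0 (H = (5 - 2) - 3 = 3 - 3 = 0)
Q(J, D) = 0
80*(-19 + Q(5 + 0*4, -8)) = 80*(-19 + 0) = 80*(-19) = -1520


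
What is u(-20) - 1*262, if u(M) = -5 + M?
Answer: -287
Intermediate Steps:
u(-20) - 1*262 = (-5 - 20) - 1*262 = -25 - 262 = -287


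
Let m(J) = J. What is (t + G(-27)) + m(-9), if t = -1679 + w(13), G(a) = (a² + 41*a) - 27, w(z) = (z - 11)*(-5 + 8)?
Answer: -2087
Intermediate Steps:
w(z) = -33 + 3*z (w(z) = (-11 + z)*3 = -33 + 3*z)
G(a) = -27 + a² + 41*a
t = -1673 (t = -1679 + (-33 + 3*13) = -1679 + (-33 + 39) = -1679 + 6 = -1673)
(t + G(-27)) + m(-9) = (-1673 + (-27 + (-27)² + 41*(-27))) - 9 = (-1673 + (-27 + 729 - 1107)) - 9 = (-1673 - 405) - 9 = -2078 - 9 = -2087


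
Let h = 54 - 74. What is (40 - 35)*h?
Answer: -100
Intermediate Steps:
h = -20
(40 - 35)*h = (40 - 35)*(-20) = 5*(-20) = -100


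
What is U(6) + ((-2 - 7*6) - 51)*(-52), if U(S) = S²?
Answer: 4976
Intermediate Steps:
U(6) + ((-2 - 7*6) - 51)*(-52) = 6² + ((-2 - 7*6) - 51)*(-52) = 36 + ((-2 - 42) - 51)*(-52) = 36 + (-44 - 51)*(-52) = 36 - 95*(-52) = 36 + 4940 = 4976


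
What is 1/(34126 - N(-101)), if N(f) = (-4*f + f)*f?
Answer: 1/64729 ≈ 1.5449e-5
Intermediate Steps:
N(f) = -3*f² (N(f) = (-3*f)*f = -3*f²)
1/(34126 - N(-101)) = 1/(34126 - (-3)*(-101)²) = 1/(34126 - (-3)*10201) = 1/(34126 - 1*(-30603)) = 1/(34126 + 30603) = 1/64729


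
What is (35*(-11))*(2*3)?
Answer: -2310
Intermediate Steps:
(35*(-11))*(2*3) = -385*6 = -2310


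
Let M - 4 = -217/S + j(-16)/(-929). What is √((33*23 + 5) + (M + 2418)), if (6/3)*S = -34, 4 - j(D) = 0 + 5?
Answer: 2*√199458119911/15793 ≈ 56.558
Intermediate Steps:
j(D) = -1 (j(D) = 4 - (0 + 5) = 4 - 1*5 = 4 - 5 = -1)
S = -17 (S = (½)*(-34) = -17)
M = 264782/15793 (M = 4 + (-217/(-17) - 1/(-929)) = 4 + (-217*(-1/17) - 1*(-1/929)) = 4 + (217/17 + 1/929) = 4 + 201610/15793 = 264782/15793 ≈ 16.766)
√((33*23 + 5) + (M + 2418)) = √((33*23 + 5) + (264782/15793 + 2418)) = √((759 + 5) + 38452256/15793) = √(764 + 38452256/15793) = √(50518108/15793) = 2*√199458119911/15793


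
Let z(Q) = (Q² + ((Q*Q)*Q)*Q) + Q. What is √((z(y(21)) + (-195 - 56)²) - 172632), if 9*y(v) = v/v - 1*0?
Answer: 2*I*√179822045/81 ≈ 331.11*I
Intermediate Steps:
y(v) = ⅑ (y(v) = (v/v - 1*0)/9 = (1 + 0)/9 = (⅑)*1 = ⅑)
z(Q) = Q + Q² + Q⁴ (z(Q) = (Q² + (Q²*Q)*Q) + Q = (Q² + Q³*Q) + Q = (Q² + Q⁴) + Q = Q + Q² + Q⁴)
√((z(y(21)) + (-195 - 56)²) - 172632) = √(((1 + ⅑ + (⅑)³)/9 + (-195 - 56)²) - 172632) = √(((1 + ⅑ + 1/729)/9 + (-251)²) - 172632) = √(((⅑)*(811/729) + 63001) - 172632) = √((811/6561 + 63001) - 172632) = √(413350372/6561 - 172632) = √(-719288180/6561) = 2*I*√179822045/81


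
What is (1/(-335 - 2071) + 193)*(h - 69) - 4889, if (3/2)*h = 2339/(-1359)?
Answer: -180759404705/9809262 ≈ -18427.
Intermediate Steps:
h = -4678/4077 (h = 2*(2339/(-1359))/3 = 2*(2339*(-1/1359))/3 = (⅔)*(-2339/1359) = -4678/4077 ≈ -1.1474)
(1/(-335 - 2071) + 193)*(h - 69) - 4889 = (1/(-335 - 2071) + 193)*(-4678/4077 - 69) - 4889 = (1/(-2406) + 193)*(-285991/4077) - 4889 = (-1/2406 + 193)*(-285991/4077) - 4889 = (464357/2406)*(-285991/4077) - 4889 = -132801922787/9809262 - 4889 = -180759404705/9809262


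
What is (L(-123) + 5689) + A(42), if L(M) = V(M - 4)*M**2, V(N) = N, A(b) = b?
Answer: -1915652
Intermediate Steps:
L(M) = M**2*(-4 + M) (L(M) = (M - 4)*M**2 = (-4 + M)*M**2 = M**2*(-4 + M))
(L(-123) + 5689) + A(42) = ((-123)**2*(-4 - 123) + 5689) + 42 = (15129*(-127) + 5689) + 42 = (-1921383 + 5689) + 42 = -1915694 + 42 = -1915652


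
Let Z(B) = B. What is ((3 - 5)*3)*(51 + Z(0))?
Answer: -306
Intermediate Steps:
((3 - 5)*3)*(51 + Z(0)) = ((3 - 5)*3)*(51 + 0) = -2*3*51 = -6*51 = -306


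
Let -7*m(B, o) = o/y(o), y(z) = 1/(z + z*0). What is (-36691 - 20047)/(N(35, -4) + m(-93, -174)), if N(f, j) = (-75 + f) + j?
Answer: 198583/15292 ≈ 12.986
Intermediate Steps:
y(z) = 1/z (y(z) = 1/(z + 0) = 1/z)
m(B, o) = -o²/7 (m(B, o) = -o/(7*(1/o)) = -o*o/7 = -o²/7)
N(f, j) = -75 + f + j
(-36691 - 20047)/(N(35, -4) + m(-93, -174)) = (-36691 - 20047)/((-75 + 35 - 4) - ⅐*(-174)²) = -56738/(-44 - ⅐*30276) = -56738/(-44 - 30276/7) = -56738/(-30584/7) = -56738*(-7/30584) = 198583/15292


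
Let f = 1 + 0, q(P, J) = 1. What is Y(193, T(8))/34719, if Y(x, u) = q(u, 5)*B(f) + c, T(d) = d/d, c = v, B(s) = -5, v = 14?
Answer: 3/11573 ≈ 0.00025922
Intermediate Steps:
f = 1
c = 14
T(d) = 1
Y(x, u) = 9 (Y(x, u) = 1*(-5) + 14 = -5 + 14 = 9)
Y(193, T(8))/34719 = 9/34719 = 9*(1/34719) = 3/11573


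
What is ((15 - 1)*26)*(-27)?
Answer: -9828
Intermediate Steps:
((15 - 1)*26)*(-27) = (14*26)*(-27) = 364*(-27) = -9828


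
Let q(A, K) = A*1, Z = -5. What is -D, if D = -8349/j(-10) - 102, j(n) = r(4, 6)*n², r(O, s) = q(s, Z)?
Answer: 23183/200 ≈ 115.92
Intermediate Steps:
q(A, K) = A
r(O, s) = s
j(n) = 6*n²
D = -23183/200 (D = -8349/(6*(-10)²) - 102 = -8349/(6*100) - 102 = -8349/600 - 102 = -69*121/600 - 102 = -2783/200 - 102 = -23183/200 ≈ -115.92)
-D = -1*(-23183/200) = 23183/200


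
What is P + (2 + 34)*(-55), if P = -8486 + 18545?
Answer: 8079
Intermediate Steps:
P = 10059
P + (2 + 34)*(-55) = 10059 + (2 + 34)*(-55) = 10059 + 36*(-55) = 10059 - 1980 = 8079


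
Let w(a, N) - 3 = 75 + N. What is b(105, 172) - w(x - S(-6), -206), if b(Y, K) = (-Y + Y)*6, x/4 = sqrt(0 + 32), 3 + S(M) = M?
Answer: 128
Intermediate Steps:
S(M) = -3 + M
x = 16*sqrt(2) (x = 4*sqrt(0 + 32) = 4*sqrt(32) = 4*(4*sqrt(2)) = 16*sqrt(2) ≈ 22.627)
w(a, N) = 78 + N (w(a, N) = 3 + (75 + N) = 78 + N)
b(Y, K) = 0 (b(Y, K) = 0*6 = 0)
b(105, 172) - w(x - S(-6), -206) = 0 - (78 - 206) = 0 - 1*(-128) = 0 + 128 = 128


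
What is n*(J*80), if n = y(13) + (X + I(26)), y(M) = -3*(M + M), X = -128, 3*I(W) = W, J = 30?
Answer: -473600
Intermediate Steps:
I(W) = W/3
y(M) = -6*M
n = -592/3 (n = -6*13 + (-128 + (⅓)*26) = -78 + (-128 + 26/3) = -78 - 358/3 = -592/3 ≈ -197.33)
n*(J*80) = -5920*80 = -592/3*2400 = -473600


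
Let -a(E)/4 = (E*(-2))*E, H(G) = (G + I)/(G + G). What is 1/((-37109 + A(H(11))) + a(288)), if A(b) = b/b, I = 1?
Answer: 1/626444 ≈ 1.5963e-6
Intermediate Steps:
H(G) = (1 + G)/(2*G) (H(G) = (G + 1)/(G + G) = (1 + G)/((2*G)) = (1 + G)*(1/(2*G)) = (1 + G)/(2*G))
A(b) = 1
a(E) = 8*E**2 (a(E) = -4*E*(-2)*E = -4*(-2*E)*E = -(-8)*E**2 = 8*E**2)
1/((-37109 + A(H(11))) + a(288)) = 1/((-37109 + 1) + 8*288**2) = 1/(-37108 + 8*82944) = 1/(-37108 + 663552) = 1/626444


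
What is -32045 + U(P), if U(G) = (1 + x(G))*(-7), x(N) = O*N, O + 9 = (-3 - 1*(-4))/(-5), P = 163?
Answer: -107774/5 ≈ -21555.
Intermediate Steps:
O = -46/5 (O = -9 + (-3 - 1*(-4))/(-5) = -9 + (-3 + 4)*(-⅕) = -9 + 1*(-⅕) = -9 - ⅕ = -46/5 ≈ -9.2000)
x(N) = -46*N/5
U(G) = -7 + 322*G/5 (U(G) = (1 - 46*G/5)*(-7) = -7 + 322*G/5)
-32045 + U(P) = -32045 + (-7 + (322/5)*163) = -32045 + (-7 + 52486/5) = -32045 + 52451/5 = -107774/5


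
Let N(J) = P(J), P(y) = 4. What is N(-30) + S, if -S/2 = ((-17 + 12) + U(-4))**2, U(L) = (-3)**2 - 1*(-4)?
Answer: -124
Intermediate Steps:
U(L) = 13 (U(L) = 9 + 4 = 13)
N(J) = 4
S = -128 (S = -2*((-17 + 12) + 13)**2 = -2*(-5 + 13)**2 = -2*8**2 = -2*64 = -128)
N(-30) + S = 4 - 128 = -124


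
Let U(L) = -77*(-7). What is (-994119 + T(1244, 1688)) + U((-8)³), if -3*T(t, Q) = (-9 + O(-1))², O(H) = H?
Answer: -2980840/3 ≈ -9.9361e+5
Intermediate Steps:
U(L) = 539
T(t, Q) = -100/3 (T(t, Q) = -(-9 - 1)²/3 = -⅓*(-10)² = -⅓*100 = -100/3)
(-994119 + T(1244, 1688)) + U((-8)³) = (-994119 - 100/3) + 539 = -2982457/3 + 539 = -2980840/3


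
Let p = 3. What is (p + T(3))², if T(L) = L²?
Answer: 144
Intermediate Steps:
(p + T(3))² = (3 + 3²)² = (3 + 9)² = 12² = 144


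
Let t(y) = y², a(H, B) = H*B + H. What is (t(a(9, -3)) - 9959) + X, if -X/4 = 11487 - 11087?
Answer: -11235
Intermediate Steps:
a(H, B) = H + B*H (a(H, B) = B*H + H = H + B*H)
X = -1600 (X = -4*(11487 - 11087) = -4*400 = -1600)
(t(a(9, -3)) - 9959) + X = ((9*(1 - 3))² - 9959) - 1600 = ((9*(-2))² - 9959) - 1600 = ((-18)² - 9959) - 1600 = (324 - 9959) - 1600 = -9635 - 1600 = -11235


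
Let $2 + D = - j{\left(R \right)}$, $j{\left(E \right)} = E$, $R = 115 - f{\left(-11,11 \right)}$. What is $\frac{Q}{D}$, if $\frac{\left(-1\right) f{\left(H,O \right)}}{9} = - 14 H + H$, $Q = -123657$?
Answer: $\frac{41219}{468} \approx 88.075$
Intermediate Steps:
$f{\left(H,O \right)} = 117 H$ ($f{\left(H,O \right)} = - 9 \left(- 14 H + H\right) = - 9 \left(- 13 H\right) = 117 H$)
$R = 1402$ ($R = 115 - 117 \left(-11\right) = 115 - -1287 = 115 + 1287 = 1402$)
$D = -1404$ ($D = -2 - 1402 = -1404$)
$\frac{Q}{D} = - \frac{123657}{-1404} = \left(-123657\right) \left(- \frac{1}{1404}\right) = \frac{41219}{468}$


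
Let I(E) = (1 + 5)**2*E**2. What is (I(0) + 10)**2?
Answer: 100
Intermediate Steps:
I(E) = 36*E**2 (I(E) = 6**2*E**2 = 36*E**2)
(I(0) + 10)**2 = (36*0**2 + 10)**2 = (36*0 + 10)**2 = (0 + 10)**2 = 10**2 = 100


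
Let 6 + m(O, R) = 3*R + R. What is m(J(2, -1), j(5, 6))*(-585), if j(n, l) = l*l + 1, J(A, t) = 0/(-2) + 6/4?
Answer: -83070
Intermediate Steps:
J(A, t) = 3/2 (J(A, t) = 0*(-½) + 6*(¼) = 0 + 3/2 = 3/2)
j(n, l) = 1 + l² (j(n, l) = l² + 1 = 1 + l²)
m(O, R) = -6 + 4*R (m(O, R) = -6 + (3*R + R) = -6 + 4*R)
m(J(2, -1), j(5, 6))*(-585) = (-6 + 4*(1 + 6²))*(-585) = (-6 + 4*(1 + 36))*(-585) = (-6 + 4*37)*(-585) = (-6 + 148)*(-585) = 142*(-585) = -83070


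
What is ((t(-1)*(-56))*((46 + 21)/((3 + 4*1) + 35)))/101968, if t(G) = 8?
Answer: -134/19119 ≈ -0.0070087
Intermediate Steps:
((t(-1)*(-56))*((46 + 21)/((3 + 4*1) + 35)))/101968 = ((8*(-56))*((46 + 21)/((3 + 4*1) + 35)))/101968 = -30016/((3 + 4) + 35)*(1/101968) = -30016/(7 + 35)*(1/101968) = -30016/42*(1/101968) = -448*67/42*(1/101968) = -2144/3*1/101968 = -134/19119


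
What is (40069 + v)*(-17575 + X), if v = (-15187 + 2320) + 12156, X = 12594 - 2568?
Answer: -297113542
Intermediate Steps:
X = 10026
v = -711 (v = -12867 + 12156 = -711)
(40069 + v)*(-17575 + X) = (40069 - 711)*(-17575 + 10026) = 39358*(-7549) = -297113542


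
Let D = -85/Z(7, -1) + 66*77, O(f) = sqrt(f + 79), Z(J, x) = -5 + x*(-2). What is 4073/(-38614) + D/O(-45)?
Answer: -4073/38614 + 15331*sqrt(34)/102 ≈ 876.31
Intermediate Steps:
Z(J, x) = -5 - 2*x
O(f) = sqrt(79 + f)
D = 15331/3 (D = -85/(-5 - 2*(-1)) + 66*77 = -85/(-5 + 2) + 5082 = -85/(-3) + 5082 = -85*(-1/3) + 5082 = 85/3 + 5082 = 15331/3 ≈ 5110.3)
4073/(-38614) + D/O(-45) = 4073/(-38614) + 15331/(3*(sqrt(79 - 45))) = 4073*(-1/38614) + 15331/(3*(sqrt(34))) = -4073/38614 + 15331*(sqrt(34)/34)/3 = -4073/38614 + 15331*sqrt(34)/102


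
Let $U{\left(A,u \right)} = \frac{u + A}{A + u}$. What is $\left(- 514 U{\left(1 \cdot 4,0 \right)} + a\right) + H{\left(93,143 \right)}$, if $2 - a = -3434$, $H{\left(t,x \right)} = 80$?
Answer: $3002$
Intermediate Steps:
$U{\left(A,u \right)} = 1$ ($U{\left(A,u \right)} = \frac{A + u}{A + u} = 1$)
$a = 3436$ ($a = 2 - -3434 = 2 + 3434 = 3436$)
$\left(- 514 U{\left(1 \cdot 4,0 \right)} + a\right) + H{\left(93,143 \right)} = \left(\left(-514\right) 1 + 3436\right) + 80 = \left(-514 + 3436\right) + 80 = 2922 + 80 = 3002$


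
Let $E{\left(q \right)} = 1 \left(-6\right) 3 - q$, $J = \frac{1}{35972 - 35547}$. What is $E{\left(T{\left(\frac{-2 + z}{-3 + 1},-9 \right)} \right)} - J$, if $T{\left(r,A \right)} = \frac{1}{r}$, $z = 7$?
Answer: $- \frac{7481}{425} \approx -17.602$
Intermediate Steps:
$J = \frac{1}{425} \approx 0.0023529$
$E{\left(q \right)} = -18 - q$ ($E{\left(q \right)} = \left(-6\right) 3 - q = -18 - q$)
$E{\left(T{\left(\frac{-2 + z}{-3 + 1},-9 \right)} \right)} - J = \left(-18 - \frac{1}{\left(-2 + 7\right) \frac{1}{-3 + 1}}\right) - \frac{1}{425} = \left(-18 - \frac{1}{5 \frac{1}{-2}}\right) - \frac{1}{425} = \left(-18 - \frac{1}{5 \left(- \frac{1}{2}\right)}\right) - \frac{1}{425} = \left(-18 - \frac{1}{- \frac{5}{2}}\right) - \frac{1}{425} = \left(-18 - - \frac{2}{5}\right) - \frac{1}{425} = \left(-18 + \frac{2}{5}\right) - \frac{1}{425} = - \frac{88}{5} - \frac{1}{425} = - \frac{7481}{425}$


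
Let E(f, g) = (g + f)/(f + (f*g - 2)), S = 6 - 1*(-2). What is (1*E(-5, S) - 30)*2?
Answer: -2826/47 ≈ -60.128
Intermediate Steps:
S = 8 (S = 6 + 2 = 8)
E(f, g) = (f + g)/(-2 + f + f*g) (E(f, g) = (f + g)/(f + (-2 + f*g)) = (f + g)/(-2 + f + f*g))
(1*E(-5, S) - 30)*2 = (1*((-5 + 8)/(-2 - 5 - 5*8)) - 30)*2 = (1*(3/(-2 - 5 - 40)) - 30)*2 = (1*(3/(-47)) - 30)*2 = (1*(-1/47*3) - 30)*2 = (1*(-3/47) - 30)*2 = (-3/47 - 30)*2 = -1413/47*2 = -2826/47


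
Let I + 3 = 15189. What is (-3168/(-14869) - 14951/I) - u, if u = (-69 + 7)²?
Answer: -868151834267/225800634 ≈ -3844.8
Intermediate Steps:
I = 15186 (I = -3 + 15189 = 15186)
u = 3844 (u = (-62)² = 3844)
(-3168/(-14869) - 14951/I) - u = (-3168/(-14869) - 14951/15186) - 1*3844 = (-3168*(-1/14869) - 14951*1/15186) - 3844 = (3168/14869 - 14951/15186) - 3844 = -174197171/225800634 - 3844 = -868151834267/225800634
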